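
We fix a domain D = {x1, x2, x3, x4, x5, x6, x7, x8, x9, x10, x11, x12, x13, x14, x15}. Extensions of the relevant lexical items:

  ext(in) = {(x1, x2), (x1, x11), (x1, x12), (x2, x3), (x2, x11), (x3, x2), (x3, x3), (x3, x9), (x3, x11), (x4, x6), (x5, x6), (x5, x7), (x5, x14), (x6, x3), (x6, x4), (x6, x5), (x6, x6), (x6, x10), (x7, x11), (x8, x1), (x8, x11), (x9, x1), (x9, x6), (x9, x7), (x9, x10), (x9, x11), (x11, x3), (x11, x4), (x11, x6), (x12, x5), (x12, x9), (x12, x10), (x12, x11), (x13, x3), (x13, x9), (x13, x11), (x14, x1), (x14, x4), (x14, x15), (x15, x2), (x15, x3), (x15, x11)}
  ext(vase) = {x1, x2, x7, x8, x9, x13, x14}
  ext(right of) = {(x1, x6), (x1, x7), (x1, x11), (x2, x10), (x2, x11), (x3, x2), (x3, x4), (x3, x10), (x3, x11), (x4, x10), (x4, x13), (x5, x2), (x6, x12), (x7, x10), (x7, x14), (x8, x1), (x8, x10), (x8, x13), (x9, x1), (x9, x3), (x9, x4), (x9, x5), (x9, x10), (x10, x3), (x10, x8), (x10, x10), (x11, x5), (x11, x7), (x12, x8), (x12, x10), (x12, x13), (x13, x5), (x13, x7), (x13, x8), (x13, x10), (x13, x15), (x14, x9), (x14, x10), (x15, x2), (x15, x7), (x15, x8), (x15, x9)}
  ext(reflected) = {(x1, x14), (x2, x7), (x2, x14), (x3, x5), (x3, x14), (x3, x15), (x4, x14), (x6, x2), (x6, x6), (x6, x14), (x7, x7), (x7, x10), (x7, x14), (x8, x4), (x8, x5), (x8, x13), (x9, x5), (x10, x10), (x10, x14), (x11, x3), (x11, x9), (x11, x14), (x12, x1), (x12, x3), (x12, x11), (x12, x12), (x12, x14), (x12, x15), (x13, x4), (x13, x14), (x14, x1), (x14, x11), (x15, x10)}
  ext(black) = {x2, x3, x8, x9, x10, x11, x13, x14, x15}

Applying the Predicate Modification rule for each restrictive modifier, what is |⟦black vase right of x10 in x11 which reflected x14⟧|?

2

⟦right of x10⟧ = {x : ⟨x, x10⟩ ∈ ⟦right of⟧} = {x2, x3, x4, x7, x8, x9, x10, x12, x13, x14}
⟦in x11⟧ = {x : ⟨x, x11⟩ ∈ ⟦in⟧} = {x1, x2, x3, x7, x8, x9, x12, x13, x15}
⟦which reflected x14⟧ = {x : ⟨x, x14⟩ ∈ ⟦reflected⟧} = {x1, x2, x3, x4, x6, x7, x10, x11, x12, x13}
⟦vase⟧ = {x1, x2, x7, x8, x9, x13, x14}
… ∩ ⟦right of x10⟧ = {x1, x2, x7, x8, x9, x13, x14} ∩ {x2, x3, x4, x7, x8, x9, x10, x12, x13, x14} = {x2, x7, x8, x9, x13, x14}
… ∩ ⟦in x11⟧ = {x2, x7, x8, x9, x13, x14} ∩ {x1, x2, x3, x7, x8, x9, x12, x13, x15} = {x2, x7, x8, x9, x13}
… ∩ ⟦which reflected x14⟧ = {x2, x7, x8, x9, x13} ∩ {x1, x2, x3, x4, x6, x7, x10, x11, x12, x13} = {x2, x7, x13}
… ∩ ⟦black⟧ = {x2, x7, x13} ∩ {x2, x3, x8, x9, x10, x11, x13, x14, x15} = {x2, x13}
⟦black vase right of x10 in x11 which reflected x14⟧ = {x2, x13}, so the cardinality is 2.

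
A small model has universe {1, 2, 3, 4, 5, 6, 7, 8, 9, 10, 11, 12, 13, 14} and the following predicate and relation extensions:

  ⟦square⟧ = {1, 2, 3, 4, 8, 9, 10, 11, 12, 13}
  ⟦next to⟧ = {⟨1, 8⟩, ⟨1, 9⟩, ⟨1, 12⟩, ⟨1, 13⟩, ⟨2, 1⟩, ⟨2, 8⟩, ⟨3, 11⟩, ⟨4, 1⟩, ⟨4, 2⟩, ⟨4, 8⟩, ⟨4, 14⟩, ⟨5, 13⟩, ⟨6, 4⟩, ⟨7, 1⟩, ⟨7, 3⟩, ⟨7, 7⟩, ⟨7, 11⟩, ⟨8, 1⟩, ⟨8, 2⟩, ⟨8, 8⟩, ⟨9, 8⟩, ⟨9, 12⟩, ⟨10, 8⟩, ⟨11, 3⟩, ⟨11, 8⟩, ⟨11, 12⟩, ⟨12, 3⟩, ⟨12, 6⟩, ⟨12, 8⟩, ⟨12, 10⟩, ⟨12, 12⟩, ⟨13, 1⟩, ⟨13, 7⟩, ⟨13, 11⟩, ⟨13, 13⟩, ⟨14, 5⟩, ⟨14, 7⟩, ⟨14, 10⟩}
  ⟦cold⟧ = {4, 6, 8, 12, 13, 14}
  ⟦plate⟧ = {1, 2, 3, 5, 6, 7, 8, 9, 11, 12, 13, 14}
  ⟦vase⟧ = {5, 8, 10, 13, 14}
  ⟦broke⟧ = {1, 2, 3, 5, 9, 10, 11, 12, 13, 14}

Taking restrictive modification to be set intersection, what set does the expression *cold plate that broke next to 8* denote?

⟦that broke⟧ = ⟦broke⟧ = {1, 2, 3, 5, 9, 10, 11, 12, 13, 14}
⟦next to 8⟧ = {x : ⟨x, 8⟩ ∈ ⟦next to⟧} = {1, 2, 4, 8, 9, 10, 11, 12}
⟦plate⟧ = {1, 2, 3, 5, 6, 7, 8, 9, 11, 12, 13, 14}
… ∩ ⟦that broke⟧ = {1, 2, 3, 5, 6, 7, 8, 9, 11, 12, 13, 14} ∩ {1, 2, 3, 5, 9, 10, 11, 12, 13, 14} = {1, 2, 3, 5, 9, 11, 12, 13, 14}
… ∩ ⟦next to 8⟧ = {1, 2, 3, 5, 9, 11, 12, 13, 14} ∩ {1, 2, 4, 8, 9, 10, 11, 12} = {1, 2, 9, 11, 12}
… ∩ ⟦cold⟧ = {1, 2, 9, 11, 12} ∩ {4, 6, 8, 12, 13, 14} = {12}
So ⟦cold plate that broke next to 8⟧ = {12}.

{12}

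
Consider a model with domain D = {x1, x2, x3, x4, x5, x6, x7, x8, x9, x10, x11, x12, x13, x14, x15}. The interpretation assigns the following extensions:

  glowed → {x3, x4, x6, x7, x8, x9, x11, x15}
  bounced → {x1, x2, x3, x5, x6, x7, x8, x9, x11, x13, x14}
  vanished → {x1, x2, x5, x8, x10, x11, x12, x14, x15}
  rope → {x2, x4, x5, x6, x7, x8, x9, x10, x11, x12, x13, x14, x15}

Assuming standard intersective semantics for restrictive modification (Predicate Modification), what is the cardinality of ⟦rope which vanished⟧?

8

⟦which vanished⟧ = ⟦vanished⟧ = {x1, x2, x5, x8, x10, x11, x12, x14, x15}
⟦rope⟧ = {x2, x4, x5, x6, x7, x8, x9, x10, x11, x12, x13, x14, x15}
… ∩ ⟦which vanished⟧ = {x2, x4, x5, x6, x7, x8, x9, x10, x11, x12, x13, x14, x15} ∩ {x1, x2, x5, x8, x10, x11, x12, x14, x15} = {x2, x5, x8, x10, x11, x12, x14, x15}
⟦rope which vanished⟧ = {x2, x5, x8, x10, x11, x12, x14, x15}, so the cardinality is 8.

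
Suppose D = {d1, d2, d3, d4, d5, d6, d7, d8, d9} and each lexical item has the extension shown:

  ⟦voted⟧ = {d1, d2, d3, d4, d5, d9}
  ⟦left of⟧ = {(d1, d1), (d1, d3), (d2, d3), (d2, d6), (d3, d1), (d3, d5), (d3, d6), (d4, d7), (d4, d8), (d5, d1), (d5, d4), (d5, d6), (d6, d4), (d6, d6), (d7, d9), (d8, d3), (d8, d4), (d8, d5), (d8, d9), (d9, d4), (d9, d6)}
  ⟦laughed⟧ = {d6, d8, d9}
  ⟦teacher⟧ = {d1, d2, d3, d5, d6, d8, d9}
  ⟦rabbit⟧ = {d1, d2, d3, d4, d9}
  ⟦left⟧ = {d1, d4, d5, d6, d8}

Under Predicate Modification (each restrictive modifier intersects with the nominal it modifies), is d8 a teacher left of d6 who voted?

no

⟦left of d6⟧ = {x : ⟨x, d6⟩ ∈ ⟦left of⟧} = {d2, d3, d5, d6, d9}
⟦who voted⟧ = ⟦voted⟧ = {d1, d2, d3, d4, d5, d9}
⟦teacher⟧ = {d1, d2, d3, d5, d6, d8, d9}
… ∩ ⟦left of d6⟧ = {d1, d2, d3, d5, d6, d8, d9} ∩ {d2, d3, d5, d6, d9} = {d2, d3, d5, d6, d9}
… ∩ ⟦who voted⟧ = {d2, d3, d5, d6, d9} ∩ {d1, d2, d3, d4, d5, d9} = {d2, d3, d5, d9}
⟦teacher left of d6 who voted⟧ = {d2, d3, d5, d9}; d8 ∉ this set.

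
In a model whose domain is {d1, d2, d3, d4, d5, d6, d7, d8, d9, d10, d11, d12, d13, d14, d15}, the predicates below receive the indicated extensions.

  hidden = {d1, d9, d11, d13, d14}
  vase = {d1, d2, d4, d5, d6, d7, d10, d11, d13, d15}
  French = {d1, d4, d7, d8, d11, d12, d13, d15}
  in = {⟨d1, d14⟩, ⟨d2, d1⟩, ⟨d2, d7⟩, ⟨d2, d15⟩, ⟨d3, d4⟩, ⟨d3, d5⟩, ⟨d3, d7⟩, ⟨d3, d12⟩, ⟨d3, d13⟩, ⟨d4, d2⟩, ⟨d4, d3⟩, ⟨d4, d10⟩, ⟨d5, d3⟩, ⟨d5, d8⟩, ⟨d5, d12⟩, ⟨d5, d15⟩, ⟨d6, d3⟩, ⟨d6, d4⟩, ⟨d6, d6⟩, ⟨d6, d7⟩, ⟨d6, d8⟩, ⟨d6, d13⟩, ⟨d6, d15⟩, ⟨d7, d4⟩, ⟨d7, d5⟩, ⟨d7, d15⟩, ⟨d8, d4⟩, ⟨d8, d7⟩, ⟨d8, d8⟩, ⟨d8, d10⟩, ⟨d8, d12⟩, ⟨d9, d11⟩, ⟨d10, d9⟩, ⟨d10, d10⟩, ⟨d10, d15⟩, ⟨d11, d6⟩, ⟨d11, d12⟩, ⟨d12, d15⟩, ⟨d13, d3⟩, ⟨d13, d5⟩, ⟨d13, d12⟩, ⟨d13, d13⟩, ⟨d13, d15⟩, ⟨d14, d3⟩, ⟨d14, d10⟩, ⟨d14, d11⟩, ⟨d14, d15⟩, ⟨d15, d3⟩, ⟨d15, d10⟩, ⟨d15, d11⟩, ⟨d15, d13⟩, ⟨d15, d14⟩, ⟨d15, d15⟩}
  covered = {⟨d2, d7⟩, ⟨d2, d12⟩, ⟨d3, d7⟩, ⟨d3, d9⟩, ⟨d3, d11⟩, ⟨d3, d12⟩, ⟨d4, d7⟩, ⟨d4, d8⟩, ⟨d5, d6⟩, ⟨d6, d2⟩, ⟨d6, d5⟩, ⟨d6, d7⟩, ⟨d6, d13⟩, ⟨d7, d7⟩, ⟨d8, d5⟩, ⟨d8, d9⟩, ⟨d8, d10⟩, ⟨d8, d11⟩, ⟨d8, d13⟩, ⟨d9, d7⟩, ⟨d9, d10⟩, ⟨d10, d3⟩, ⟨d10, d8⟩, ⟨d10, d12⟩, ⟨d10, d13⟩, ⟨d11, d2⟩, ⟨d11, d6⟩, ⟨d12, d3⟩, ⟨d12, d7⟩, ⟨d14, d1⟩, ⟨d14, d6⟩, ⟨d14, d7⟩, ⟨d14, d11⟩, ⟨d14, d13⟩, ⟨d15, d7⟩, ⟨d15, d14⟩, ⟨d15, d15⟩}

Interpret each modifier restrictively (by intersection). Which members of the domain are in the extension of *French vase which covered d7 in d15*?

{d7, d15}

⟦which covered d7⟧ = {x : ⟨x, d7⟩ ∈ ⟦covered⟧} = {d2, d3, d4, d6, d7, d9, d12, d14, d15}
⟦in d15⟧ = {x : ⟨x, d15⟩ ∈ ⟦in⟧} = {d2, d5, d6, d7, d10, d12, d13, d14, d15}
⟦vase⟧ = {d1, d2, d4, d5, d6, d7, d10, d11, d13, d15}
… ∩ ⟦which covered d7⟧ = {d1, d2, d4, d5, d6, d7, d10, d11, d13, d15} ∩ {d2, d3, d4, d6, d7, d9, d12, d14, d15} = {d2, d4, d6, d7, d15}
… ∩ ⟦in d15⟧ = {d2, d4, d6, d7, d15} ∩ {d2, d5, d6, d7, d10, d12, d13, d14, d15} = {d2, d6, d7, d15}
… ∩ ⟦French⟧ = {d2, d6, d7, d15} ∩ {d1, d4, d7, d8, d11, d12, d13, d15} = {d7, d15}
So ⟦French vase which covered d7 in d15⟧ = {d7, d15}.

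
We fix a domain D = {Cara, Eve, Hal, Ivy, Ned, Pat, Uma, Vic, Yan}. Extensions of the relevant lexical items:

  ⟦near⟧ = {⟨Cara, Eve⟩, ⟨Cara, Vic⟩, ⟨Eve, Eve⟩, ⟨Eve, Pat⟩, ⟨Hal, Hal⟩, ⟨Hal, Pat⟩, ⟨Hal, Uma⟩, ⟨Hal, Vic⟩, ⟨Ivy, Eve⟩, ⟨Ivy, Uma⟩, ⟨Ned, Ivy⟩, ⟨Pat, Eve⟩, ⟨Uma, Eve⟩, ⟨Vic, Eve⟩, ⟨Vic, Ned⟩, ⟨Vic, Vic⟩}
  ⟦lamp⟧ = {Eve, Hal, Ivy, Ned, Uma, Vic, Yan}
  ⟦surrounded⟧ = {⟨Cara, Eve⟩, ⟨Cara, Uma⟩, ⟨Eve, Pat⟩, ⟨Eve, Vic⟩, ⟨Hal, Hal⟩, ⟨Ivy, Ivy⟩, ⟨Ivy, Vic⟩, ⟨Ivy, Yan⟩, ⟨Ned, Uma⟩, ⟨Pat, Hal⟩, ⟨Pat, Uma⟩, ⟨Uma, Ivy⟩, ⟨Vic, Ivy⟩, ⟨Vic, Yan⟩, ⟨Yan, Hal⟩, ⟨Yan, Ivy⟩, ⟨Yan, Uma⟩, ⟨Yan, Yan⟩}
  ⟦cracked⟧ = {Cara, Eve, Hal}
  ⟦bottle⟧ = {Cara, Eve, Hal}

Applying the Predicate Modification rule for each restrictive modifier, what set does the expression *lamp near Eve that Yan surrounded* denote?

⟦near Eve⟧ = {x : ⟨x, Eve⟩ ∈ ⟦near⟧} = {Cara, Eve, Ivy, Pat, Uma, Vic}
⟦that Yan surrounded⟧ = {x : ⟨Yan, x⟩ ∈ ⟦surrounded⟧} = {Hal, Ivy, Uma, Yan}
⟦lamp⟧ = {Eve, Hal, Ivy, Ned, Uma, Vic, Yan}
… ∩ ⟦near Eve⟧ = {Eve, Hal, Ivy, Ned, Uma, Vic, Yan} ∩ {Cara, Eve, Ivy, Pat, Uma, Vic} = {Eve, Ivy, Uma, Vic}
… ∩ ⟦that Yan surrounded⟧ = {Eve, Ivy, Uma, Vic} ∩ {Hal, Ivy, Uma, Yan} = {Ivy, Uma}
So ⟦lamp near Eve that Yan surrounded⟧ = {Ivy, Uma}.

{Ivy, Uma}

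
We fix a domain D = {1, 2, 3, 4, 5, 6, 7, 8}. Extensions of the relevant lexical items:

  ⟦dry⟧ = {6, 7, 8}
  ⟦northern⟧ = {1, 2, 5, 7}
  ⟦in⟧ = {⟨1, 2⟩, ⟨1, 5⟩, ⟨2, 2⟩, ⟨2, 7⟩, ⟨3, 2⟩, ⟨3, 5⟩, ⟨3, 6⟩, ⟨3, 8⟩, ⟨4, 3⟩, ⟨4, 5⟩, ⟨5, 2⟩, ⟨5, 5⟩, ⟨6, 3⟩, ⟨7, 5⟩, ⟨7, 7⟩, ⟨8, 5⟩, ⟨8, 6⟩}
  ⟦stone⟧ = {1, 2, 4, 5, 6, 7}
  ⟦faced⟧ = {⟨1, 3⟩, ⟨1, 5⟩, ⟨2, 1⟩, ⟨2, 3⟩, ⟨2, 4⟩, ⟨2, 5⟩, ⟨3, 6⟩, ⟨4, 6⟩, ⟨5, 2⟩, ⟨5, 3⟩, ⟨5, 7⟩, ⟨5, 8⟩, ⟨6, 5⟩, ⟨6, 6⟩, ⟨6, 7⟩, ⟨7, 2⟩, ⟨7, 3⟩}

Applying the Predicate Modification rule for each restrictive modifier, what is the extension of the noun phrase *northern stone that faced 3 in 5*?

⟦that faced 3⟧ = {x : ⟨x, 3⟩ ∈ ⟦faced⟧} = {1, 2, 5, 7}
⟦in 5⟧ = {x : ⟨x, 5⟩ ∈ ⟦in⟧} = {1, 3, 4, 5, 7, 8}
⟦stone⟧ = {1, 2, 4, 5, 6, 7}
… ∩ ⟦that faced 3⟧ = {1, 2, 4, 5, 6, 7} ∩ {1, 2, 5, 7} = {1, 2, 5, 7}
… ∩ ⟦in 5⟧ = {1, 2, 5, 7} ∩ {1, 3, 4, 5, 7, 8} = {1, 5, 7}
… ∩ ⟦northern⟧ = {1, 5, 7} ∩ {1, 2, 5, 7} = {1, 5, 7}
So ⟦northern stone that faced 3 in 5⟧ = {1, 5, 7}.

{1, 5, 7}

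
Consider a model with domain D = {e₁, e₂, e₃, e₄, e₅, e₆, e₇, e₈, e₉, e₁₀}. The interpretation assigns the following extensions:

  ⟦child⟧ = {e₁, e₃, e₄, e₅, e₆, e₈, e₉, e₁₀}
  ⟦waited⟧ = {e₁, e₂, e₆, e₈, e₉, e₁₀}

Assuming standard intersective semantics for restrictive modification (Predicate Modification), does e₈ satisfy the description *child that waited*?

⟦that waited⟧ = ⟦waited⟧ = {e₁, e₂, e₆, e₈, e₉, e₁₀}
⟦child⟧ = {e₁, e₃, e₄, e₅, e₆, e₈, e₉, e₁₀}
… ∩ ⟦that waited⟧ = {e₁, e₃, e₄, e₅, e₆, e₈, e₉, e₁₀} ∩ {e₁, e₂, e₆, e₈, e₉, e₁₀} = {e₁, e₆, e₈, e₉, e₁₀}
⟦child that waited⟧ = {e₁, e₆, e₈, e₉, e₁₀}; e₈ ∈ this set.

yes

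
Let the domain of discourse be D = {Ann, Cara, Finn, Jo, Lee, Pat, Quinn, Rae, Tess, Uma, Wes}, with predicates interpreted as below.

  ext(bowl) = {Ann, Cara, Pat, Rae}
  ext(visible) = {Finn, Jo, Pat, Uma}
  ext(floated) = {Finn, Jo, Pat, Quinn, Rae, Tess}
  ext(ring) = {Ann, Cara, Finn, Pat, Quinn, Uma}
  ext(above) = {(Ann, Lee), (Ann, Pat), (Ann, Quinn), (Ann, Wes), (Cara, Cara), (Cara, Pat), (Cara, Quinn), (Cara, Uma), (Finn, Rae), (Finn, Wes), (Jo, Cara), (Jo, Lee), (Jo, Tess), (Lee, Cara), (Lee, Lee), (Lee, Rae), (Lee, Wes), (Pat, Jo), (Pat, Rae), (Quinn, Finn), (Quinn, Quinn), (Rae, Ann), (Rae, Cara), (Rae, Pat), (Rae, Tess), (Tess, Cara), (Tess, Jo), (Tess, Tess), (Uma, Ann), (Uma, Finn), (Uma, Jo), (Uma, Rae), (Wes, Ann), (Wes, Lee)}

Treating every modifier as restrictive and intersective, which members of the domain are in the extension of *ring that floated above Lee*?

{}

⟦that floated⟧ = ⟦floated⟧ = {Finn, Jo, Pat, Quinn, Rae, Tess}
⟦above Lee⟧ = {x : ⟨x, Lee⟩ ∈ ⟦above⟧} = {Ann, Jo, Lee, Wes}
⟦ring⟧ = {Ann, Cara, Finn, Pat, Quinn, Uma}
… ∩ ⟦that floated⟧ = {Ann, Cara, Finn, Pat, Quinn, Uma} ∩ {Finn, Jo, Pat, Quinn, Rae, Tess} = {Finn, Pat, Quinn}
… ∩ ⟦above Lee⟧ = {Finn, Pat, Quinn} ∩ {Ann, Jo, Lee, Wes} = ∅
So ⟦ring that floated above Lee⟧ = {}.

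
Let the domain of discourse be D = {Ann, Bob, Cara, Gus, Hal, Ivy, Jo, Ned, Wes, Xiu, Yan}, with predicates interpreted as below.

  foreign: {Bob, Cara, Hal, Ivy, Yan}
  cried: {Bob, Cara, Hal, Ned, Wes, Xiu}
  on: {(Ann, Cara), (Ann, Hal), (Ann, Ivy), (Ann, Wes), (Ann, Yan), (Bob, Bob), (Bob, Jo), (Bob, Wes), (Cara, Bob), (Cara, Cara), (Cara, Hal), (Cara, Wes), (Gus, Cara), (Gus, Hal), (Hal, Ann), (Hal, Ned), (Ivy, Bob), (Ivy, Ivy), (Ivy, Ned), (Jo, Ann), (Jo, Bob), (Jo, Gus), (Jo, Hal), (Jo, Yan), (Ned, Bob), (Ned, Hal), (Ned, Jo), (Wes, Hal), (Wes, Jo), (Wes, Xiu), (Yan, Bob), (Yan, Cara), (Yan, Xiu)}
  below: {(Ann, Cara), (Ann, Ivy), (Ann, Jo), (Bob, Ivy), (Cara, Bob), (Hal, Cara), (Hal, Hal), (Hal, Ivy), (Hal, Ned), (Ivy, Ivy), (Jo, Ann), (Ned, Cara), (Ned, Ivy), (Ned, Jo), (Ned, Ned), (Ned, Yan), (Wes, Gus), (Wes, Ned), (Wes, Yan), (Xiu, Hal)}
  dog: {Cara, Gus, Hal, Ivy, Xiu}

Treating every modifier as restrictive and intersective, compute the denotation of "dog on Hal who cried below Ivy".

⟦on Hal⟧ = {x : ⟨x, Hal⟩ ∈ ⟦on⟧} = {Ann, Cara, Gus, Jo, Ned, Wes}
⟦who cried⟧ = ⟦cried⟧ = {Bob, Cara, Hal, Ned, Wes, Xiu}
⟦below Ivy⟧ = {x : ⟨x, Ivy⟩ ∈ ⟦below⟧} = {Ann, Bob, Hal, Ivy, Ned}
⟦dog⟧ = {Cara, Gus, Hal, Ivy, Xiu}
… ∩ ⟦on Hal⟧ = {Cara, Gus, Hal, Ivy, Xiu} ∩ {Ann, Cara, Gus, Jo, Ned, Wes} = {Cara, Gus}
… ∩ ⟦who cried⟧ = {Cara, Gus} ∩ {Bob, Cara, Hal, Ned, Wes, Xiu} = {Cara}
… ∩ ⟦below Ivy⟧ = {Cara} ∩ {Ann, Bob, Hal, Ivy, Ned} = ∅
So ⟦dog on Hal who cried below Ivy⟧ = {}.

{}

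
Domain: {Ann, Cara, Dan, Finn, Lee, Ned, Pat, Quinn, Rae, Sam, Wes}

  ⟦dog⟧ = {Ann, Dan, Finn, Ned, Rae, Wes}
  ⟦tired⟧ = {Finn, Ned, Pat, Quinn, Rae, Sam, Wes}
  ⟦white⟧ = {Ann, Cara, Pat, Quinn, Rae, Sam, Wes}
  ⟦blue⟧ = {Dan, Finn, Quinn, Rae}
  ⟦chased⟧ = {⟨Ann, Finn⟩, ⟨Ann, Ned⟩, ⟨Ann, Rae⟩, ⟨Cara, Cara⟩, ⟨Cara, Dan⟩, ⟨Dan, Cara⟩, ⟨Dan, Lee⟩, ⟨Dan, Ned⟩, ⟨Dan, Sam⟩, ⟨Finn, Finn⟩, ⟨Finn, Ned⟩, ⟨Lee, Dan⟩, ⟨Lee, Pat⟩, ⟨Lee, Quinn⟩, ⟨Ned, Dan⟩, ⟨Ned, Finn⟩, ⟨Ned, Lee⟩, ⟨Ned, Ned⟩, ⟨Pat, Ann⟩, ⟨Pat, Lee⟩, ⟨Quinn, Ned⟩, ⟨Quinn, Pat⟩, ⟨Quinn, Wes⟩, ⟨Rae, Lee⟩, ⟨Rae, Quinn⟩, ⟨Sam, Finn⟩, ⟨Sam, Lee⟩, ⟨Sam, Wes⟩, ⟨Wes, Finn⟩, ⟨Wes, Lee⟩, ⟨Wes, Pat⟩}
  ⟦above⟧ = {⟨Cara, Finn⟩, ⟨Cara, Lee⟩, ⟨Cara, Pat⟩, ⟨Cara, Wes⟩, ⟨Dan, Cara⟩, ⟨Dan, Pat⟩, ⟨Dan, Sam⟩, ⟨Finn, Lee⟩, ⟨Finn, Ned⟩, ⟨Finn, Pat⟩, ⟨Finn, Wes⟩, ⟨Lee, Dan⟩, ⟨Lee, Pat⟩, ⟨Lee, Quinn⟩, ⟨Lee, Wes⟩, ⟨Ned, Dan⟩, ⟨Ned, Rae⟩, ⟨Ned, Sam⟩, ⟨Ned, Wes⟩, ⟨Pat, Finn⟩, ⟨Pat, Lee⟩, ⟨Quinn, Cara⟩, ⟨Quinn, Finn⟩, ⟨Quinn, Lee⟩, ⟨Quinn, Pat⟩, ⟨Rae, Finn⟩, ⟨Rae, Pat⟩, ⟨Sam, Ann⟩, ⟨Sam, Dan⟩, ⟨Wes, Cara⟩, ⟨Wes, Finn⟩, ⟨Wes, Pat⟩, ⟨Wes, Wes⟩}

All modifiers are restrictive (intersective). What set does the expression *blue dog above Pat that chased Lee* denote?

{Dan, Rae}

⟦above Pat⟧ = {x : ⟨x, Pat⟩ ∈ ⟦above⟧} = {Cara, Dan, Finn, Lee, Quinn, Rae, Wes}
⟦that chased Lee⟧ = {x : ⟨x, Lee⟩ ∈ ⟦chased⟧} = {Dan, Ned, Pat, Rae, Sam, Wes}
⟦dog⟧ = {Ann, Dan, Finn, Ned, Rae, Wes}
… ∩ ⟦above Pat⟧ = {Ann, Dan, Finn, Ned, Rae, Wes} ∩ {Cara, Dan, Finn, Lee, Quinn, Rae, Wes} = {Dan, Finn, Rae, Wes}
… ∩ ⟦that chased Lee⟧ = {Dan, Finn, Rae, Wes} ∩ {Dan, Ned, Pat, Rae, Sam, Wes} = {Dan, Rae, Wes}
… ∩ ⟦blue⟧ = {Dan, Rae, Wes} ∩ {Dan, Finn, Quinn, Rae} = {Dan, Rae}
So ⟦blue dog above Pat that chased Lee⟧ = {Dan, Rae}.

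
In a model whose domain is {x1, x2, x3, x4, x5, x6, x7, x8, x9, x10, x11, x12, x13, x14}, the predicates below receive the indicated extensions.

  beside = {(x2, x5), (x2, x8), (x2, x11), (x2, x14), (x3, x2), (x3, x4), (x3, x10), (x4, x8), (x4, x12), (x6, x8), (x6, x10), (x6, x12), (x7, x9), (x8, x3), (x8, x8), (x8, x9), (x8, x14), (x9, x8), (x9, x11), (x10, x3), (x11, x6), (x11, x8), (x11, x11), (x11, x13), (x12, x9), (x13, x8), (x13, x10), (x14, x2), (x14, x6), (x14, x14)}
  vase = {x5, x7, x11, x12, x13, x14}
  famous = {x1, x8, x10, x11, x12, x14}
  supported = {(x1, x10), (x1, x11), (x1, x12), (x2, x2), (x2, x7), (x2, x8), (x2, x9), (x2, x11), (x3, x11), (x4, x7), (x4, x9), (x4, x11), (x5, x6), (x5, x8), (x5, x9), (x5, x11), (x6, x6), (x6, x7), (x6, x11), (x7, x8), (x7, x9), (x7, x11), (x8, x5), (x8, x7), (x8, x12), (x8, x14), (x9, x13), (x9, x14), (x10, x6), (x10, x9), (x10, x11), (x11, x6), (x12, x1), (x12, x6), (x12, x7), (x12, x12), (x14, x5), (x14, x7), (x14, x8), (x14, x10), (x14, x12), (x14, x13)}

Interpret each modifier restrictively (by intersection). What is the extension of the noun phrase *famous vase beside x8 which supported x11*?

{ }

⟦beside x8⟧ = {x : ⟨x, x8⟩ ∈ ⟦beside⟧} = {x2, x4, x6, x8, x9, x11, x13}
⟦which supported x11⟧ = {x : ⟨x, x11⟩ ∈ ⟦supported⟧} = {x1, x2, x3, x4, x5, x6, x7, x10}
⟦vase⟧ = {x5, x7, x11, x12, x13, x14}
… ∩ ⟦beside x8⟧ = {x5, x7, x11, x12, x13, x14} ∩ {x2, x4, x6, x8, x9, x11, x13} = {x11, x13}
… ∩ ⟦which supported x11⟧ = {x11, x13} ∩ {x1, x2, x3, x4, x5, x6, x7, x10} = ∅
… ∩ ⟦famous⟧ = ∅ ∩ {x1, x8, x10, x11, x12, x14} = ∅
So ⟦famous vase beside x8 which supported x11⟧ = { }.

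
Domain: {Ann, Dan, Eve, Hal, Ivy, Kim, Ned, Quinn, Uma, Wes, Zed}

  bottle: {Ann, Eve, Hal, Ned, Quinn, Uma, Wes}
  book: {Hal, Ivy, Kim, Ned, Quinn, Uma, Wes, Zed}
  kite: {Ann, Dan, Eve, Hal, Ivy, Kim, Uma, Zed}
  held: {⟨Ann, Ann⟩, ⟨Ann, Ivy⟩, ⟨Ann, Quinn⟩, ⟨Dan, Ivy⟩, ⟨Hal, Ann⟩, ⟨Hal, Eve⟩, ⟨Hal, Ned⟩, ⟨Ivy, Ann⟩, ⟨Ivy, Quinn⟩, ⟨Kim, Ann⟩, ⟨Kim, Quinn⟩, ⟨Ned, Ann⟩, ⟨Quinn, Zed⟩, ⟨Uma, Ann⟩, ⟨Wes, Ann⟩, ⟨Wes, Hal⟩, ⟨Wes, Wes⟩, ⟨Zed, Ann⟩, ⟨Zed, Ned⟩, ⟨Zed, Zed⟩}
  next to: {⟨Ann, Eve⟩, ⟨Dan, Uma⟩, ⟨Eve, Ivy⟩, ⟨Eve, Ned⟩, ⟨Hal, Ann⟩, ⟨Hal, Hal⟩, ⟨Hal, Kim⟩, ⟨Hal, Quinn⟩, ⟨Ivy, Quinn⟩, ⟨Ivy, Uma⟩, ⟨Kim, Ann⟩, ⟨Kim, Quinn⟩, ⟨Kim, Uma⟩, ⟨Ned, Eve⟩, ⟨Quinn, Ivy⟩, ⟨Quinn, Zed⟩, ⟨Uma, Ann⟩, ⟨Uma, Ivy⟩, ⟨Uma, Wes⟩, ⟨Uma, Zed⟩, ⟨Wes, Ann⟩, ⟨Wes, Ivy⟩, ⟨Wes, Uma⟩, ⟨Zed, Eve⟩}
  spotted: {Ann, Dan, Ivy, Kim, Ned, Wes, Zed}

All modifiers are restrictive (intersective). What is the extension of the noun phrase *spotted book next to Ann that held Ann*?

⟦next to Ann⟧ = {x : ⟨x, Ann⟩ ∈ ⟦next to⟧} = {Hal, Kim, Uma, Wes}
⟦that held Ann⟧ = {x : ⟨x, Ann⟩ ∈ ⟦held⟧} = {Ann, Hal, Ivy, Kim, Ned, Uma, Wes, Zed}
⟦book⟧ = {Hal, Ivy, Kim, Ned, Quinn, Uma, Wes, Zed}
… ∩ ⟦next to Ann⟧ = {Hal, Ivy, Kim, Ned, Quinn, Uma, Wes, Zed} ∩ {Hal, Kim, Uma, Wes} = {Hal, Kim, Uma, Wes}
… ∩ ⟦that held Ann⟧ = {Hal, Kim, Uma, Wes} ∩ {Ann, Hal, Ivy, Kim, Ned, Uma, Wes, Zed} = {Hal, Kim, Uma, Wes}
… ∩ ⟦spotted⟧ = {Hal, Kim, Uma, Wes} ∩ {Ann, Dan, Ivy, Kim, Ned, Wes, Zed} = {Kim, Wes}
So ⟦spotted book next to Ann that held Ann⟧ = {Kim, Wes}.

{Kim, Wes}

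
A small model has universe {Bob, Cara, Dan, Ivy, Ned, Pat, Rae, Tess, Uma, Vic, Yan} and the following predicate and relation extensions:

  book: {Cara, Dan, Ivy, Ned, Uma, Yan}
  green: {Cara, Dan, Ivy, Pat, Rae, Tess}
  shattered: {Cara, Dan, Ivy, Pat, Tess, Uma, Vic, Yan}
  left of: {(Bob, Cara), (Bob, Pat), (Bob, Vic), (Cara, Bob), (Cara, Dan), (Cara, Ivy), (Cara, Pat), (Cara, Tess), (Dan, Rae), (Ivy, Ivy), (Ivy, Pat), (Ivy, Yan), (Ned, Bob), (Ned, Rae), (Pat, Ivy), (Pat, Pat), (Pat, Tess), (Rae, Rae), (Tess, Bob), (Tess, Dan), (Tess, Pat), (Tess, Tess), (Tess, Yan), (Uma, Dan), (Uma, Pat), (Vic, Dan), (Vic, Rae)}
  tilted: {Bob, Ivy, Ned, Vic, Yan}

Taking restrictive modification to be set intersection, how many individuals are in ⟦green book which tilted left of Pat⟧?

⟦which tilted⟧ = ⟦tilted⟧ = {Bob, Ivy, Ned, Vic, Yan}
⟦left of Pat⟧ = {x : ⟨x, Pat⟩ ∈ ⟦left of⟧} = {Bob, Cara, Ivy, Pat, Tess, Uma}
⟦book⟧ = {Cara, Dan, Ivy, Ned, Uma, Yan}
… ∩ ⟦which tilted⟧ = {Cara, Dan, Ivy, Ned, Uma, Yan} ∩ {Bob, Ivy, Ned, Vic, Yan} = {Ivy, Ned, Yan}
… ∩ ⟦left of Pat⟧ = {Ivy, Ned, Yan} ∩ {Bob, Cara, Ivy, Pat, Tess, Uma} = {Ivy}
… ∩ ⟦green⟧ = {Ivy} ∩ {Cara, Dan, Ivy, Pat, Rae, Tess} = {Ivy}
⟦green book which tilted left of Pat⟧ = {Ivy}, so the cardinality is 1.

1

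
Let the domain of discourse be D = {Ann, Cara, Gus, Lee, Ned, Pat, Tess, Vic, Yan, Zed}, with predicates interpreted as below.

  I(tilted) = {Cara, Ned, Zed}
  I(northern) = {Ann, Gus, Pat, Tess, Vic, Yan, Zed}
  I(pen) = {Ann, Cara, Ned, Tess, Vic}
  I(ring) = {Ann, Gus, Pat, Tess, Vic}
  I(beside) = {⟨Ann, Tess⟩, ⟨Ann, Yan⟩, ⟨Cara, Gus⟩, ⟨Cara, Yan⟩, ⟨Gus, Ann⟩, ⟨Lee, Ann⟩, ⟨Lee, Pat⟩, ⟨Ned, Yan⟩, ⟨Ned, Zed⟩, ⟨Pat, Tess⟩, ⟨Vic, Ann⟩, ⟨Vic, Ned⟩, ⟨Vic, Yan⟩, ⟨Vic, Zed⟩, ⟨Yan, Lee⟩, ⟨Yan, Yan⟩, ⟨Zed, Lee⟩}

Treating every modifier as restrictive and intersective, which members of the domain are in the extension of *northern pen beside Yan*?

{Ann, Vic}

⟦beside Yan⟧ = {x : ⟨x, Yan⟩ ∈ ⟦beside⟧} = {Ann, Cara, Ned, Vic, Yan}
⟦pen⟧ = {Ann, Cara, Ned, Tess, Vic}
… ∩ ⟦beside Yan⟧ = {Ann, Cara, Ned, Tess, Vic} ∩ {Ann, Cara, Ned, Vic, Yan} = {Ann, Cara, Ned, Vic}
… ∩ ⟦northern⟧ = {Ann, Cara, Ned, Vic} ∩ {Ann, Gus, Pat, Tess, Vic, Yan, Zed} = {Ann, Vic}
So ⟦northern pen beside Yan⟧ = {Ann, Vic}.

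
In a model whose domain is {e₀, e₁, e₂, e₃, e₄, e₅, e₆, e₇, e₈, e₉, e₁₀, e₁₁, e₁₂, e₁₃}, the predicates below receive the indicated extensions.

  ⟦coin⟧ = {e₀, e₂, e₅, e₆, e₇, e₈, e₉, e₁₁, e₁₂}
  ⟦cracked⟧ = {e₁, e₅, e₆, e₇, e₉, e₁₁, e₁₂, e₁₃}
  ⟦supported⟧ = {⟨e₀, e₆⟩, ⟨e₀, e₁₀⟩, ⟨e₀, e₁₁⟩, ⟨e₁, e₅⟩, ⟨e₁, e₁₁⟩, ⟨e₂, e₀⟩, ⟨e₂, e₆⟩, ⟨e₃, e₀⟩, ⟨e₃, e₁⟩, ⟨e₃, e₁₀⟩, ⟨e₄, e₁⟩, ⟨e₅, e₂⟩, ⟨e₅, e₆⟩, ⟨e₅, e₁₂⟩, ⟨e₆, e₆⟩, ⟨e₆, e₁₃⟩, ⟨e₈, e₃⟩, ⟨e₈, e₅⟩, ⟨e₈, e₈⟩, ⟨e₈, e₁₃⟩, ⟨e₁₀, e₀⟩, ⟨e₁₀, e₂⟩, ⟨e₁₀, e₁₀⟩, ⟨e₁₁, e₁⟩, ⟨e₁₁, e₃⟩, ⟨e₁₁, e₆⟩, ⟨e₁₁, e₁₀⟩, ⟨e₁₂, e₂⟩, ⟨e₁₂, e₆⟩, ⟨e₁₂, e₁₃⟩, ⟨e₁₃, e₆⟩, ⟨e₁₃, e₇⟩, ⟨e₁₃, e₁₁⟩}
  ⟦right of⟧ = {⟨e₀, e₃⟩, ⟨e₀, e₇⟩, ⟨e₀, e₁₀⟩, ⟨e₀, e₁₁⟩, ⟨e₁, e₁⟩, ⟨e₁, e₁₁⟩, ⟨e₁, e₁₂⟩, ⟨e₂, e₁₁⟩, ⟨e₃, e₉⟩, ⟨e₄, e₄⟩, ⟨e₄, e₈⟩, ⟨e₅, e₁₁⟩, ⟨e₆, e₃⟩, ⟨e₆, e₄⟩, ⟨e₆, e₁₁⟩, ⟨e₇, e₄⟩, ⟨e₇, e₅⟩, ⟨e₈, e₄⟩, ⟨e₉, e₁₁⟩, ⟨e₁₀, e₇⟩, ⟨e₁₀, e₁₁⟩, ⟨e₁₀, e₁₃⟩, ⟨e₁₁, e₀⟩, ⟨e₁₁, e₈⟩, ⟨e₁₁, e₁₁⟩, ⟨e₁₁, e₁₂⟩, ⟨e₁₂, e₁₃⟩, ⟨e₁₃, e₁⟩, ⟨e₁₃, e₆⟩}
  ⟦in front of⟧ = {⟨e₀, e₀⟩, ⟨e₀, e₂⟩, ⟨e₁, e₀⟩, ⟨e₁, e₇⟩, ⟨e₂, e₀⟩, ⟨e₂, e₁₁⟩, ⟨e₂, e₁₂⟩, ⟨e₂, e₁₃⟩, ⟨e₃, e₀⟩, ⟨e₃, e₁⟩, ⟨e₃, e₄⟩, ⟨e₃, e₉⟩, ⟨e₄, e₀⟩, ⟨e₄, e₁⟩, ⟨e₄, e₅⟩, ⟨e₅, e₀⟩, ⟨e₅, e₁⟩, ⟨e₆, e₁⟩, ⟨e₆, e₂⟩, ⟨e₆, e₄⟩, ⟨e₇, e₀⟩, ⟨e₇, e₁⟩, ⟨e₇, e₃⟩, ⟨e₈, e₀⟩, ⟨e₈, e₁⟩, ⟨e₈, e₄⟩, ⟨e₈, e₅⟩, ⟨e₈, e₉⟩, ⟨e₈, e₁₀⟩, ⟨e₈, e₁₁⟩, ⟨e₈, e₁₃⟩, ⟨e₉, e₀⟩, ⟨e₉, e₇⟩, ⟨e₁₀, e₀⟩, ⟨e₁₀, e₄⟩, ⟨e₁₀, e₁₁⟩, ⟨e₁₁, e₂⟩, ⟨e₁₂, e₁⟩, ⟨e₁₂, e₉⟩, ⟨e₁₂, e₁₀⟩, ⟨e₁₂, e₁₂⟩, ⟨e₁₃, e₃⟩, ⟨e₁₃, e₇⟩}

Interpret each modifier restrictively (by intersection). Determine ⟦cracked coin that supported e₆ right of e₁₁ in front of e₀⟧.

⟦that supported e₆⟧ = {x : ⟨x, e₆⟩ ∈ ⟦supported⟧} = {e₀, e₂, e₅, e₆, e₁₁, e₁₂, e₁₃}
⟦right of e₁₁⟧ = {x : ⟨x, e₁₁⟩ ∈ ⟦right of⟧} = {e₀, e₁, e₂, e₅, e₆, e₉, e₁₀, e₁₁}
⟦in front of e₀⟧ = {x : ⟨x, e₀⟩ ∈ ⟦in front of⟧} = {e₀, e₁, e₂, e₃, e₄, e₅, e₇, e₈, e₉, e₁₀}
⟦coin⟧ = {e₀, e₂, e₅, e₆, e₇, e₈, e₉, e₁₁, e₁₂}
… ∩ ⟦that supported e₆⟧ = {e₀, e₂, e₅, e₆, e₇, e₈, e₉, e₁₁, e₁₂} ∩ {e₀, e₂, e₅, e₆, e₁₁, e₁₂, e₁₃} = {e₀, e₂, e₅, e₆, e₁₁, e₁₂}
… ∩ ⟦right of e₁₁⟧ = {e₀, e₂, e₅, e₆, e₁₁, e₁₂} ∩ {e₀, e₁, e₂, e₅, e₆, e₉, e₁₀, e₁₁} = {e₀, e₂, e₅, e₆, e₁₁}
… ∩ ⟦in front of e₀⟧ = {e₀, e₂, e₅, e₆, e₁₁} ∩ {e₀, e₁, e₂, e₃, e₄, e₅, e₇, e₈, e₉, e₁₀} = {e₀, e₂, e₅}
… ∩ ⟦cracked⟧ = {e₀, e₂, e₅} ∩ {e₁, e₅, e₆, e₇, e₉, e₁₁, e₁₂, e₁₃} = {e₅}
So ⟦cracked coin that supported e₆ right of e₁₁ in front of e₀⟧ = {e₅}.

{e₅}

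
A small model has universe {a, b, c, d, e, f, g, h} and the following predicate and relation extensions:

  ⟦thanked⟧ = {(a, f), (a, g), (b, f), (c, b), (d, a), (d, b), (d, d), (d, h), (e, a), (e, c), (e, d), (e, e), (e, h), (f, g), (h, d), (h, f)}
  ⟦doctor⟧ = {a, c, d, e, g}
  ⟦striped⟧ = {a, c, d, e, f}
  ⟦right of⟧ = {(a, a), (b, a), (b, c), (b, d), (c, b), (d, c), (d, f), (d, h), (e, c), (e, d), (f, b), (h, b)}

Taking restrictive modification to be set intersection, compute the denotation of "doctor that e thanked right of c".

⟦that e thanked⟧ = {x : ⟨e, x⟩ ∈ ⟦thanked⟧} = {a, c, d, e, h}
⟦right of c⟧ = {x : ⟨x, c⟩ ∈ ⟦right of⟧} = {b, d, e}
⟦doctor⟧ = {a, c, d, e, g}
… ∩ ⟦that e thanked⟧ = {a, c, d, e, g} ∩ {a, c, d, e, h} = {a, c, d, e}
… ∩ ⟦right of c⟧ = {a, c, d, e} ∩ {b, d, e} = {d, e}
So ⟦doctor that e thanked right of c⟧ = {d, e}.

{d, e}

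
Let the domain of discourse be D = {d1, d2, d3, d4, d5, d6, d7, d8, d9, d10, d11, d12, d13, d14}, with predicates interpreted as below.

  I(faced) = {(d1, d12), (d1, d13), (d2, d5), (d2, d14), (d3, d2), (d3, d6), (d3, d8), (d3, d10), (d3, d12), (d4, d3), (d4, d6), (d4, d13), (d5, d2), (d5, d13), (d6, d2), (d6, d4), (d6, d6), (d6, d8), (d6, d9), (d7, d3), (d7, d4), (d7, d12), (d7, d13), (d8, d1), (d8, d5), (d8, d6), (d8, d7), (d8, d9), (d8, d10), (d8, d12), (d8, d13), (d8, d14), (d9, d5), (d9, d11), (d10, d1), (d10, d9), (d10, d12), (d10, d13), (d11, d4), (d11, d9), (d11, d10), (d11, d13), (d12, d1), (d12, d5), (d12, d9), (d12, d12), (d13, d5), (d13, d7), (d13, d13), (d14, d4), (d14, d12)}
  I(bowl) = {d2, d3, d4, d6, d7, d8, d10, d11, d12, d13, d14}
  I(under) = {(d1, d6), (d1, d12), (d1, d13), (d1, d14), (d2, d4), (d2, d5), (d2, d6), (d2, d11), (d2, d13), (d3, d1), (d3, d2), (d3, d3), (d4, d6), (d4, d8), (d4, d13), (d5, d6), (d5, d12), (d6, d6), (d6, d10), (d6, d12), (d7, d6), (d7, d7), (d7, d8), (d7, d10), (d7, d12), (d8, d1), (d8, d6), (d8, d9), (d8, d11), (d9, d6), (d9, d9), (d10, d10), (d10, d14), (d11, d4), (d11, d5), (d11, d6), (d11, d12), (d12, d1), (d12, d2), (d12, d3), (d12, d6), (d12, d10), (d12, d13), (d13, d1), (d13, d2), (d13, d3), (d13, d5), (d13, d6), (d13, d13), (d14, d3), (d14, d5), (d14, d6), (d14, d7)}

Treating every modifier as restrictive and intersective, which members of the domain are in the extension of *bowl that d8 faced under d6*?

⟦that d8 faced⟧ = {x : ⟨d8, x⟩ ∈ ⟦faced⟧} = {d1, d5, d6, d7, d9, d10, d12, d13, d14}
⟦under d6⟧ = {x : ⟨x, d6⟩ ∈ ⟦under⟧} = {d1, d2, d4, d5, d6, d7, d8, d9, d11, d12, d13, d14}
⟦bowl⟧ = {d2, d3, d4, d6, d7, d8, d10, d11, d12, d13, d14}
… ∩ ⟦that d8 faced⟧ = {d2, d3, d4, d6, d7, d8, d10, d11, d12, d13, d14} ∩ {d1, d5, d6, d7, d9, d10, d12, d13, d14} = {d6, d7, d10, d12, d13, d14}
… ∩ ⟦under d6⟧ = {d6, d7, d10, d12, d13, d14} ∩ {d1, d2, d4, d5, d6, d7, d8, d9, d11, d12, d13, d14} = {d6, d7, d12, d13, d14}
So ⟦bowl that d8 faced under d6⟧ = {d6, d7, d12, d13, d14}.

{d6, d7, d12, d13, d14}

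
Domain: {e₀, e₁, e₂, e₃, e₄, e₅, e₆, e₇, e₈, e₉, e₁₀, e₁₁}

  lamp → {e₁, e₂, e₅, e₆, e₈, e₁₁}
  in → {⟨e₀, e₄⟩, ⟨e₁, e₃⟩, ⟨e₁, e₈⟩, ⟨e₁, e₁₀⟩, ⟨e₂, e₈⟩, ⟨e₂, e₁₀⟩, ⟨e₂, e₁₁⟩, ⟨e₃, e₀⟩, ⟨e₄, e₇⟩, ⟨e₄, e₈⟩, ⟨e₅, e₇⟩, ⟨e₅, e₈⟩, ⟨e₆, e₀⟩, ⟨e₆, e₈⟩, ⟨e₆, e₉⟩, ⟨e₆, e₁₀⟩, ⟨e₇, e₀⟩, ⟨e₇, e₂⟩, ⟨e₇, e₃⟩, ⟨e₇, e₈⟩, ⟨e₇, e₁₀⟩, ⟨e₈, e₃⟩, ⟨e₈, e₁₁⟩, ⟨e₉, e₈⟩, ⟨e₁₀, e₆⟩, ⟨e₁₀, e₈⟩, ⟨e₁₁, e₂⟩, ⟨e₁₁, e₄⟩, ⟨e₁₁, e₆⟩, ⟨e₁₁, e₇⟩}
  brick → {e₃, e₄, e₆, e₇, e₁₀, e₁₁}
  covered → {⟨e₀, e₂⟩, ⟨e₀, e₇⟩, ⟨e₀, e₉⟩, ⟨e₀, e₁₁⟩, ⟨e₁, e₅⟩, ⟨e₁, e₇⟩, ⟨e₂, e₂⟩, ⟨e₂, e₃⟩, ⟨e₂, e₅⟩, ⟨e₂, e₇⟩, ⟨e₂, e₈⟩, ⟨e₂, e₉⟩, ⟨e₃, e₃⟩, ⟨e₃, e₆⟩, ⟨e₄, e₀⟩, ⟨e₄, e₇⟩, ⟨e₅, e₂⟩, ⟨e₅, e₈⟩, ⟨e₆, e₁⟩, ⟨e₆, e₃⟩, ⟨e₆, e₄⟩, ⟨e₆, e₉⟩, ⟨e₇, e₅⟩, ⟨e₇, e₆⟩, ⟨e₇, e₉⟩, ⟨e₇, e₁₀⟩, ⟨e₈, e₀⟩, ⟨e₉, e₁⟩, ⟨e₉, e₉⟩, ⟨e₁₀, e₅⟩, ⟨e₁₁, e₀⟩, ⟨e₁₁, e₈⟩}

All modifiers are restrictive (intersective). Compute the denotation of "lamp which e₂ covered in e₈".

{e₂, e₅}

⟦which e₂ covered⟧ = {x : ⟨e₂, x⟩ ∈ ⟦covered⟧} = {e₂, e₃, e₅, e₇, e₈, e₉}
⟦in e₈⟧ = {x : ⟨x, e₈⟩ ∈ ⟦in⟧} = {e₁, e₂, e₄, e₅, e₆, e₇, e₉, e₁₀}
⟦lamp⟧ = {e₁, e₂, e₅, e₆, e₈, e₁₁}
… ∩ ⟦which e₂ covered⟧ = {e₁, e₂, e₅, e₆, e₈, e₁₁} ∩ {e₂, e₃, e₅, e₇, e₈, e₉} = {e₂, e₅, e₈}
… ∩ ⟦in e₈⟧ = {e₂, e₅, e₈} ∩ {e₁, e₂, e₄, e₅, e₆, e₇, e₉, e₁₀} = {e₂, e₅}
So ⟦lamp which e₂ covered in e₈⟧ = {e₂, e₅}.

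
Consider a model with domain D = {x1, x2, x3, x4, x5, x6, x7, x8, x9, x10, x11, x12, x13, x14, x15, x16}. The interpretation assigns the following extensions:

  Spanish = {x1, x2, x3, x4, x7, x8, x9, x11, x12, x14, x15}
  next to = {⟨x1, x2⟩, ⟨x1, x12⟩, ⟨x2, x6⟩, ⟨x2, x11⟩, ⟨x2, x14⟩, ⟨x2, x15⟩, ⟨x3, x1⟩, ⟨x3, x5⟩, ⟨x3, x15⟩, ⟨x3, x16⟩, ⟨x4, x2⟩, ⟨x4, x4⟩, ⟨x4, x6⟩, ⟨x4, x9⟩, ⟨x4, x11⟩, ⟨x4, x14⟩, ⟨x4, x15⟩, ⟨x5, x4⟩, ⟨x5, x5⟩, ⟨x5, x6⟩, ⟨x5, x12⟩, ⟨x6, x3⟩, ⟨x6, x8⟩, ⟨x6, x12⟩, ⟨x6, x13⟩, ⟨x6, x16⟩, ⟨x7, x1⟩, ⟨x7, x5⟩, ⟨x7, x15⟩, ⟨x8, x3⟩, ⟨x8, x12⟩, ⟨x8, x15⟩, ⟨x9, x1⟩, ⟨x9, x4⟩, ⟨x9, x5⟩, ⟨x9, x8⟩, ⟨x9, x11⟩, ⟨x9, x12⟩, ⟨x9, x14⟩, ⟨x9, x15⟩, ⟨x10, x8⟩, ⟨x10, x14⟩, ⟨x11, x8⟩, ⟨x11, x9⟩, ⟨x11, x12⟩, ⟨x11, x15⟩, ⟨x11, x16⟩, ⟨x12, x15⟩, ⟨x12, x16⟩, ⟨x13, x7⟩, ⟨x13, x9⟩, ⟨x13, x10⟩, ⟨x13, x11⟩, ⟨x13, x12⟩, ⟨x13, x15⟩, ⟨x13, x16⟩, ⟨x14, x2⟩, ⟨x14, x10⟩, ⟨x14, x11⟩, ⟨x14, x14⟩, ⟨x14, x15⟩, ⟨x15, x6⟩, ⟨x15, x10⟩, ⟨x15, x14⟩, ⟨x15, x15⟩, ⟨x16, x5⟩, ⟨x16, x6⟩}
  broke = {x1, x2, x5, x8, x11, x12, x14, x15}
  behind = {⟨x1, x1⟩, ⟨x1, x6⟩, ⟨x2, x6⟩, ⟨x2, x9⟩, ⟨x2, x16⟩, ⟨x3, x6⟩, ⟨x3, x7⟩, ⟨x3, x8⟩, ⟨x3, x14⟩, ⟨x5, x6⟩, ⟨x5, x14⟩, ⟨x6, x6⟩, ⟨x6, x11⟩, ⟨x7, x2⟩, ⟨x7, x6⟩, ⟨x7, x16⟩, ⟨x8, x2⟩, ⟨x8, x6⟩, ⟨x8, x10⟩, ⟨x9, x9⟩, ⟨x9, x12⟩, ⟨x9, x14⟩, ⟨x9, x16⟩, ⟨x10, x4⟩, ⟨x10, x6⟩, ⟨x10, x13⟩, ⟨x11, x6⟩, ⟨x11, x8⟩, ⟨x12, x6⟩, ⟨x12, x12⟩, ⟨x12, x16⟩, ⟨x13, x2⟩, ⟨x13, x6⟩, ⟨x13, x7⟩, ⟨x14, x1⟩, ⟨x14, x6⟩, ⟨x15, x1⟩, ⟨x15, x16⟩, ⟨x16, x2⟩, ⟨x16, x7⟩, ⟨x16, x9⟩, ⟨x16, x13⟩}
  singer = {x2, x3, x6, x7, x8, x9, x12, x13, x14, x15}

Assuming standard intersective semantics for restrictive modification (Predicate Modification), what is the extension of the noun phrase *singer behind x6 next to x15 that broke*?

{x2, x8, x12, x14}

⟦behind x6⟧ = {x : ⟨x, x6⟩ ∈ ⟦behind⟧} = {x1, x2, x3, x5, x6, x7, x8, x10, x11, x12, x13, x14}
⟦next to x15⟧ = {x : ⟨x, x15⟩ ∈ ⟦next to⟧} = {x2, x3, x4, x7, x8, x9, x11, x12, x13, x14, x15}
⟦that broke⟧ = ⟦broke⟧ = {x1, x2, x5, x8, x11, x12, x14, x15}
⟦singer⟧ = {x2, x3, x6, x7, x8, x9, x12, x13, x14, x15}
… ∩ ⟦behind x6⟧ = {x2, x3, x6, x7, x8, x9, x12, x13, x14, x15} ∩ {x1, x2, x3, x5, x6, x7, x8, x10, x11, x12, x13, x14} = {x2, x3, x6, x7, x8, x12, x13, x14}
… ∩ ⟦next to x15⟧ = {x2, x3, x6, x7, x8, x12, x13, x14} ∩ {x2, x3, x4, x7, x8, x9, x11, x12, x13, x14, x15} = {x2, x3, x7, x8, x12, x13, x14}
… ∩ ⟦that broke⟧ = {x2, x3, x7, x8, x12, x13, x14} ∩ {x1, x2, x5, x8, x11, x12, x14, x15} = {x2, x8, x12, x14}
So ⟦singer behind x6 next to x15 that broke⟧ = {x2, x8, x12, x14}.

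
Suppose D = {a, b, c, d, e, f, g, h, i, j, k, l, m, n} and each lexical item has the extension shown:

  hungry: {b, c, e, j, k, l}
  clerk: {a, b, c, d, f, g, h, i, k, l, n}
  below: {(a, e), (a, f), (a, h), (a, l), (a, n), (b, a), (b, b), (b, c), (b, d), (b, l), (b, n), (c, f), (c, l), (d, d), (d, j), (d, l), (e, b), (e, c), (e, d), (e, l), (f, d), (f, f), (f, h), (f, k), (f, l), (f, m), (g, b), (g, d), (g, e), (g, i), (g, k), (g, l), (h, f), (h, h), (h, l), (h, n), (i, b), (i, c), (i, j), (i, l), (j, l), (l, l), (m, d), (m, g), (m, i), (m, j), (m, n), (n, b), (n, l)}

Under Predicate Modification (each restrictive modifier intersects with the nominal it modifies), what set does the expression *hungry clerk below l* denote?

{b, c, l}

⟦below l⟧ = {x : ⟨x, l⟩ ∈ ⟦below⟧} = {a, b, c, d, e, f, g, h, i, j, l, n}
⟦clerk⟧ = {a, b, c, d, f, g, h, i, k, l, n}
… ∩ ⟦below l⟧ = {a, b, c, d, f, g, h, i, k, l, n} ∩ {a, b, c, d, e, f, g, h, i, j, l, n} = {a, b, c, d, f, g, h, i, l, n}
… ∩ ⟦hungry⟧ = {a, b, c, d, f, g, h, i, l, n} ∩ {b, c, e, j, k, l} = {b, c, l}
So ⟦hungry clerk below l⟧ = {b, c, l}.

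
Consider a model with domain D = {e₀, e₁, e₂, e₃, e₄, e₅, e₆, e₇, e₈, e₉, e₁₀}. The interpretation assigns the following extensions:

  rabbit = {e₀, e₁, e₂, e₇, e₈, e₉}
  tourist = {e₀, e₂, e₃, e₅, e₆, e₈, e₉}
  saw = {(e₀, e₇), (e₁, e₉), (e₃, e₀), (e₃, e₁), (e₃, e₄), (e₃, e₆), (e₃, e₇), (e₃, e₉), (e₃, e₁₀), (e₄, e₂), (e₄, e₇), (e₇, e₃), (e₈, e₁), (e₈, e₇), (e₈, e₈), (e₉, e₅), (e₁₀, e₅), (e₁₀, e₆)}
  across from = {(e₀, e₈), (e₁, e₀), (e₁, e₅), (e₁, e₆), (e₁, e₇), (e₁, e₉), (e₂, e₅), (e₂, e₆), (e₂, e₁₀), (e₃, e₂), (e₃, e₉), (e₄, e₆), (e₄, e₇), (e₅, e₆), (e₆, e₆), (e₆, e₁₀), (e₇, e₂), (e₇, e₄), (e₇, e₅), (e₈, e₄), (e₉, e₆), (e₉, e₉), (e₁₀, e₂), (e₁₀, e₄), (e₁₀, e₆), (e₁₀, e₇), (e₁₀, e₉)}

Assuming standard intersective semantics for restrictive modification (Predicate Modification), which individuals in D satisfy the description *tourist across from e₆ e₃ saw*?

{e₆, e₉}

⟦across from e₆⟧ = {x : ⟨x, e₆⟩ ∈ ⟦across from⟧} = {e₁, e₂, e₄, e₅, e₆, e₉, e₁₀}
⟦e₃ saw⟧ = {x : ⟨e₃, x⟩ ∈ ⟦saw⟧} = {e₀, e₁, e₄, e₆, e₇, e₉, e₁₀}
⟦tourist⟧ = {e₀, e₂, e₃, e₅, e₆, e₈, e₉}
… ∩ ⟦across from e₆⟧ = {e₀, e₂, e₃, e₅, e₆, e₈, e₉} ∩ {e₁, e₂, e₄, e₅, e₆, e₉, e₁₀} = {e₂, e₅, e₆, e₉}
… ∩ ⟦e₃ saw⟧ = {e₂, e₅, e₆, e₉} ∩ {e₀, e₁, e₄, e₆, e₇, e₉, e₁₀} = {e₆, e₉}
So ⟦tourist across from e₆ e₃ saw⟧ = {e₆, e₉}.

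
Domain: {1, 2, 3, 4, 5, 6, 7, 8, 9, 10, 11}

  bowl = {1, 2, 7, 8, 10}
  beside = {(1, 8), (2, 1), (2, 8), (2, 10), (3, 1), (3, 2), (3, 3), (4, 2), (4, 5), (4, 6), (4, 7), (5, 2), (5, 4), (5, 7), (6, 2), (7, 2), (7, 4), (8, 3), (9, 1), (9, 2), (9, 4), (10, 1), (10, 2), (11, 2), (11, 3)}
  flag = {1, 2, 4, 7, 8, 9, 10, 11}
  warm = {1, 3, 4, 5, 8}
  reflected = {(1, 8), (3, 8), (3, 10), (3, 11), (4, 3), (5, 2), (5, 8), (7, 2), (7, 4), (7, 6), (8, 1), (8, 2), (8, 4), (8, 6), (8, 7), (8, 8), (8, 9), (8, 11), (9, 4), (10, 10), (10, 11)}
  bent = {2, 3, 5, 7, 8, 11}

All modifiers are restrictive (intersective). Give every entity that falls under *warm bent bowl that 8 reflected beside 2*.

∅

⟦that 8 reflected⟧ = {x : ⟨8, x⟩ ∈ ⟦reflected⟧} = {1, 2, 4, 6, 7, 8, 9, 11}
⟦beside 2⟧ = {x : ⟨x, 2⟩ ∈ ⟦beside⟧} = {3, 4, 5, 6, 7, 9, 10, 11}
⟦bowl⟧ = {1, 2, 7, 8, 10}
… ∩ ⟦that 8 reflected⟧ = {1, 2, 7, 8, 10} ∩ {1, 2, 4, 6, 7, 8, 9, 11} = {1, 2, 7, 8}
… ∩ ⟦beside 2⟧ = {1, 2, 7, 8} ∩ {3, 4, 5, 6, 7, 9, 10, 11} = {7}
… ∩ ⟦warm⟧ = {7} ∩ {1, 3, 4, 5, 8} = ∅
… ∩ ⟦bent⟧ = ∅ ∩ {2, 3, 5, 7, 8, 11} = ∅
So ⟦warm bent bowl that 8 reflected beside 2⟧ = ∅.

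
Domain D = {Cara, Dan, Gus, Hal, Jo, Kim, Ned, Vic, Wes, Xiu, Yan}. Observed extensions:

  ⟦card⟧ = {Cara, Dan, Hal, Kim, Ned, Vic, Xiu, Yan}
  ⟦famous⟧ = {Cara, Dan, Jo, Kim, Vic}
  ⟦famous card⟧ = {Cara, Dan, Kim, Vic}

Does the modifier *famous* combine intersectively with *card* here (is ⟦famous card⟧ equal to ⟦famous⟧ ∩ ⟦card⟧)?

yes

⟦famous⟧ ∩ ⟦card⟧ = {Cara, Dan, Jo, Kim, Vic} ∩ {Cara, Dan, Hal, Kim, Ned, Vic, Xiu, Yan} = {Cara, Dan, Kim, Vic}
Observed ⟦famous card⟧ = {Cara, Dan, Kim, Vic}.
These coincide, so the modifier is intersective here.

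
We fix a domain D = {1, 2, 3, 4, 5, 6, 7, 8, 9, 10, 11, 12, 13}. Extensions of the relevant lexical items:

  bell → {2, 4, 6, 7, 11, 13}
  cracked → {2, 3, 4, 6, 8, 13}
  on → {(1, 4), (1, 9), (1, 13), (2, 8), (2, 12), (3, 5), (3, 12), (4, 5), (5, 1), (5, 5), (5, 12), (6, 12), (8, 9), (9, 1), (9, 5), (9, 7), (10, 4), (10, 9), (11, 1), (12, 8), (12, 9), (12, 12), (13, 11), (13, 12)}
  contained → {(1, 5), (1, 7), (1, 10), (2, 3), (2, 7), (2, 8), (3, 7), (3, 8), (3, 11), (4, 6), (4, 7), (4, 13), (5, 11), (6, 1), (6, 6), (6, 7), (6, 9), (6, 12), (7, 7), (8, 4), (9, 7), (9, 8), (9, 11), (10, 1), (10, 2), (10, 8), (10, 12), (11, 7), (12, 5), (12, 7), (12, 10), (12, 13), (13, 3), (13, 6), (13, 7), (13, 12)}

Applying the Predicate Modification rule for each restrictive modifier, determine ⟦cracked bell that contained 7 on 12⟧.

{2, 6, 13}

⟦that contained 7⟧ = {x : ⟨x, 7⟩ ∈ ⟦contained⟧} = {1, 2, 3, 4, 6, 7, 9, 11, 12, 13}
⟦on 12⟧ = {x : ⟨x, 12⟩ ∈ ⟦on⟧} = {2, 3, 5, 6, 12, 13}
⟦bell⟧ = {2, 4, 6, 7, 11, 13}
… ∩ ⟦that contained 7⟧ = {2, 4, 6, 7, 11, 13} ∩ {1, 2, 3, 4, 6, 7, 9, 11, 12, 13} = {2, 4, 6, 7, 11, 13}
… ∩ ⟦on 12⟧ = {2, 4, 6, 7, 11, 13} ∩ {2, 3, 5, 6, 12, 13} = {2, 6, 13}
… ∩ ⟦cracked⟧ = {2, 6, 13} ∩ {2, 3, 4, 6, 8, 13} = {2, 6, 13}
So ⟦cracked bell that contained 7 on 12⟧ = {2, 6, 13}.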